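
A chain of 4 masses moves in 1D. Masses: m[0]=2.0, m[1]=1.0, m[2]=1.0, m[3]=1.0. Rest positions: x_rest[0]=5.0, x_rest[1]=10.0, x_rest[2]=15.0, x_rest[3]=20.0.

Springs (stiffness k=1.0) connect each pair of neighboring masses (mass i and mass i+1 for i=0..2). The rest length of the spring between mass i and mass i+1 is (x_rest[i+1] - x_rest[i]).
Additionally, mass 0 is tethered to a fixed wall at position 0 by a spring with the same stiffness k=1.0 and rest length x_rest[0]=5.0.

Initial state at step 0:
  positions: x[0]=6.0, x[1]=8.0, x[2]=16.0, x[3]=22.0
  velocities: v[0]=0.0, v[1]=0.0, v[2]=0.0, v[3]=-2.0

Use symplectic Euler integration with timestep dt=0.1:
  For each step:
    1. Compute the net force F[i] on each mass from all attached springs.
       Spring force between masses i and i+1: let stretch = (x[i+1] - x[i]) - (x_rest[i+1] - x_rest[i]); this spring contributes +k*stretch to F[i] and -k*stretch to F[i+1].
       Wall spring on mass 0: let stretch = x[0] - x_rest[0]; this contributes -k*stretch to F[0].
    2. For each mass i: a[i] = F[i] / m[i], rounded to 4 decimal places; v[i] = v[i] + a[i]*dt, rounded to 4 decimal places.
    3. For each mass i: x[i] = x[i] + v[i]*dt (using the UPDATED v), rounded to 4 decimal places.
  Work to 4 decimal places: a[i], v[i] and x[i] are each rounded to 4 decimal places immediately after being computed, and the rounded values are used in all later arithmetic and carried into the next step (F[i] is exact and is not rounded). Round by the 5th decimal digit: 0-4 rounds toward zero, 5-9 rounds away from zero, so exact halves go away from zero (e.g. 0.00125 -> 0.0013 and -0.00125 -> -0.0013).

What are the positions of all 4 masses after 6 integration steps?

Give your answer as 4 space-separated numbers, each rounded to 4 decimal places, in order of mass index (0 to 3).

Answer: 5.6139 9.1508 15.5734 20.6517

Derivation:
Step 0: x=[6.0000 8.0000 16.0000 22.0000] v=[0.0000 0.0000 0.0000 -2.0000]
Step 1: x=[5.9800 8.0600 15.9800 21.7900] v=[-0.2000 0.6000 -0.2000 -2.1000]
Step 2: x=[5.9405 8.1784 15.9389 21.5719] v=[-0.3950 1.1840 -0.4110 -2.1810]
Step 3: x=[5.8825 8.3520 15.8765 21.3475] v=[-0.5801 1.7363 -0.6238 -2.2443]
Step 4: x=[5.8074 8.5762 15.7936 21.1184] v=[-0.7508 2.2418 -0.8292 -2.2914]
Step 5: x=[5.7171 8.8449 15.6918 20.8860] v=[-0.9027 2.6867 -1.0185 -2.3239]
Step 6: x=[5.6139 9.1508 15.5734 20.6517] v=[-1.0322 3.0586 -1.1838 -2.3433]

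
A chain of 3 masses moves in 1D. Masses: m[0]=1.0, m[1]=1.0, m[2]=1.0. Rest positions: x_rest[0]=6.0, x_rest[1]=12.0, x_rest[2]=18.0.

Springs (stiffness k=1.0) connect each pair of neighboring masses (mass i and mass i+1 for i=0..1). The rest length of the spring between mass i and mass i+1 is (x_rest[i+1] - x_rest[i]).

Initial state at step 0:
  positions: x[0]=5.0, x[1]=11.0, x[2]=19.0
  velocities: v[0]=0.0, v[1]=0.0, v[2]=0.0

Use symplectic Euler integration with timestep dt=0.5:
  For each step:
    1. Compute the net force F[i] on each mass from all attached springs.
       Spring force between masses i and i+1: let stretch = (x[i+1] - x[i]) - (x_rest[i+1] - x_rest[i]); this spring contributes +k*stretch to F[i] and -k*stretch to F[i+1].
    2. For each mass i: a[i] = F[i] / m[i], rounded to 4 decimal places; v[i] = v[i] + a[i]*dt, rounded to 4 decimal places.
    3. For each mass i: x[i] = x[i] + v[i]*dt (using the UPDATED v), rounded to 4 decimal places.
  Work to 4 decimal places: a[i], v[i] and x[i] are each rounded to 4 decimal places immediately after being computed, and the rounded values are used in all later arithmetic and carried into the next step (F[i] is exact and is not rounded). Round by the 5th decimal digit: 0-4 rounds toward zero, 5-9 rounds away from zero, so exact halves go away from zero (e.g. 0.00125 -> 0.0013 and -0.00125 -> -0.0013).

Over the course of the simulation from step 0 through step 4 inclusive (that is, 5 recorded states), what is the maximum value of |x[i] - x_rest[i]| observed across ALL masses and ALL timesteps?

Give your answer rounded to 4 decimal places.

Step 0: x=[5.0000 11.0000 19.0000] v=[0.0000 0.0000 0.0000]
Step 1: x=[5.0000 11.5000 18.5000] v=[0.0000 1.0000 -1.0000]
Step 2: x=[5.1250 12.1250 17.7500] v=[0.2500 1.2500 -1.5000]
Step 3: x=[5.5000 12.4063 17.0938] v=[0.7500 0.5625 -1.3125]
Step 4: x=[6.1016 12.1329 16.7657] v=[1.2032 -0.5469 -0.6563]
Max displacement = 1.2343

Answer: 1.2343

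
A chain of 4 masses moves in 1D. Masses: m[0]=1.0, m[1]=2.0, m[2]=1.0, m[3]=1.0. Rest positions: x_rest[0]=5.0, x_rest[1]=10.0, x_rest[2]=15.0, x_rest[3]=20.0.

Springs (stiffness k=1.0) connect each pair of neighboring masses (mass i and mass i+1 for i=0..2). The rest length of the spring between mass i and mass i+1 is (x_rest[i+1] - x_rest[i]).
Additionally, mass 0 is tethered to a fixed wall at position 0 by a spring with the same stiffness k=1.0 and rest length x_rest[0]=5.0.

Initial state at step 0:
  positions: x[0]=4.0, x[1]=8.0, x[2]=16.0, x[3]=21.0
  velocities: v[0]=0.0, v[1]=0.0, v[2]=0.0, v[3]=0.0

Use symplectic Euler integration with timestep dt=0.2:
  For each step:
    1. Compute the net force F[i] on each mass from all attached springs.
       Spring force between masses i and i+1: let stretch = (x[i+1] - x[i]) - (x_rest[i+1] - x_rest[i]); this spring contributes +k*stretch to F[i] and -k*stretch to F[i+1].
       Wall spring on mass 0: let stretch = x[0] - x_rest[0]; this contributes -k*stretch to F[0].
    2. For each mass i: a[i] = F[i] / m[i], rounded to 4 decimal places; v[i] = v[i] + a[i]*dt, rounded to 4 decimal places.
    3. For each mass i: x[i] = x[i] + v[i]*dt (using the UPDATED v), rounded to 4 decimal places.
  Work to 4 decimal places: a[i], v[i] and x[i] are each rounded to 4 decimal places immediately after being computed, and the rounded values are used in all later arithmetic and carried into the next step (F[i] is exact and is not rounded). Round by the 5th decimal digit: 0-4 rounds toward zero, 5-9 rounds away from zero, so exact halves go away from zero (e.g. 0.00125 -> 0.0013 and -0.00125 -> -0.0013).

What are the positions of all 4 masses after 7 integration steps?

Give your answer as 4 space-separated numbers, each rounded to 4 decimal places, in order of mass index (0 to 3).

Answer: 4.3119 9.6391 13.9764 20.5296

Derivation:
Step 0: x=[4.0000 8.0000 16.0000 21.0000] v=[0.0000 0.0000 0.0000 0.0000]
Step 1: x=[4.0000 8.0800 15.8800 21.0000] v=[0.0000 0.4000 -0.6000 0.0000]
Step 2: x=[4.0032 8.2344 15.6528 20.9952] v=[0.0160 0.7720 -1.1360 -0.0240]
Step 3: x=[4.0155 8.4525 15.3426 20.9767] v=[0.0616 1.0907 -1.5512 -0.0925]
Step 4: x=[4.0447 8.7197 14.9821 20.9328] v=[0.1459 1.3360 -1.8024 -0.2193]
Step 5: x=[4.0991 9.0186 14.6092 20.8509] v=[0.2720 1.4947 -1.8647 -0.4094]
Step 6: x=[4.1863 9.3310 14.2623 20.7194] v=[0.4361 1.5618 -1.7345 -0.6577]
Step 7: x=[4.3119 9.6391 13.9764 20.5296] v=[0.6278 1.5405 -1.4293 -0.9491]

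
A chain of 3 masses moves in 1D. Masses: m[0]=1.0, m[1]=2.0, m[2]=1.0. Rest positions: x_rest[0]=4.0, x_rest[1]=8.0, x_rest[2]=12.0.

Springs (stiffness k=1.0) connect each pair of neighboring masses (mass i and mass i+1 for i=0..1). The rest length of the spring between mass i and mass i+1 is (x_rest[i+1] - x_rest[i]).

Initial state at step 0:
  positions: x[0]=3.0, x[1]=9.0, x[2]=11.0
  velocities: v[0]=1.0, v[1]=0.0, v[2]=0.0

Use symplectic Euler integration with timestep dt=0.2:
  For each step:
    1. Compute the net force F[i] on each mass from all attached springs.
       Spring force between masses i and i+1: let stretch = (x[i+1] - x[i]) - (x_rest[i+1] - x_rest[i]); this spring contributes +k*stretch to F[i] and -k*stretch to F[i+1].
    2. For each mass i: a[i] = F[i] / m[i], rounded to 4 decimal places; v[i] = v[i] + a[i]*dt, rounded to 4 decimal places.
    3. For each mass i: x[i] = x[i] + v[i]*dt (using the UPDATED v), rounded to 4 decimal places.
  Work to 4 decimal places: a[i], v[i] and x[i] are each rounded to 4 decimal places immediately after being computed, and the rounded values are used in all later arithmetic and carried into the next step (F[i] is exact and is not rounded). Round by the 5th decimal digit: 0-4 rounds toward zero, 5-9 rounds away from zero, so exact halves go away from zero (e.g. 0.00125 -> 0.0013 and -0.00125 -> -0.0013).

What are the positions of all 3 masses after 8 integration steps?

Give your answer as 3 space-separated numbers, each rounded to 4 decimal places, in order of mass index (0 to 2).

Answer: 5.7920 7.5102 12.7876

Derivation:
Step 0: x=[3.0000 9.0000 11.0000] v=[1.0000 0.0000 0.0000]
Step 1: x=[3.2800 8.9200 11.0800] v=[1.4000 -0.4000 0.4000]
Step 2: x=[3.6256 8.7704 11.2336] v=[1.7280 -0.7480 0.7680]
Step 3: x=[4.0170 8.5672 11.4487] v=[1.9570 -1.0162 1.0754]
Step 4: x=[4.4304 8.3306 11.7085] v=[2.0670 -1.1831 1.2991]
Step 5: x=[4.8398 8.0835 11.9932] v=[2.0470 -1.2353 1.4235]
Step 6: x=[5.2189 7.8498 12.2815] v=[1.8957 -1.1687 1.4416]
Step 7: x=[5.5433 7.6521 12.5526] v=[1.6219 -0.9886 1.3553]
Step 8: x=[5.7920 7.5102 12.7876] v=[1.2437 -0.7094 1.1752]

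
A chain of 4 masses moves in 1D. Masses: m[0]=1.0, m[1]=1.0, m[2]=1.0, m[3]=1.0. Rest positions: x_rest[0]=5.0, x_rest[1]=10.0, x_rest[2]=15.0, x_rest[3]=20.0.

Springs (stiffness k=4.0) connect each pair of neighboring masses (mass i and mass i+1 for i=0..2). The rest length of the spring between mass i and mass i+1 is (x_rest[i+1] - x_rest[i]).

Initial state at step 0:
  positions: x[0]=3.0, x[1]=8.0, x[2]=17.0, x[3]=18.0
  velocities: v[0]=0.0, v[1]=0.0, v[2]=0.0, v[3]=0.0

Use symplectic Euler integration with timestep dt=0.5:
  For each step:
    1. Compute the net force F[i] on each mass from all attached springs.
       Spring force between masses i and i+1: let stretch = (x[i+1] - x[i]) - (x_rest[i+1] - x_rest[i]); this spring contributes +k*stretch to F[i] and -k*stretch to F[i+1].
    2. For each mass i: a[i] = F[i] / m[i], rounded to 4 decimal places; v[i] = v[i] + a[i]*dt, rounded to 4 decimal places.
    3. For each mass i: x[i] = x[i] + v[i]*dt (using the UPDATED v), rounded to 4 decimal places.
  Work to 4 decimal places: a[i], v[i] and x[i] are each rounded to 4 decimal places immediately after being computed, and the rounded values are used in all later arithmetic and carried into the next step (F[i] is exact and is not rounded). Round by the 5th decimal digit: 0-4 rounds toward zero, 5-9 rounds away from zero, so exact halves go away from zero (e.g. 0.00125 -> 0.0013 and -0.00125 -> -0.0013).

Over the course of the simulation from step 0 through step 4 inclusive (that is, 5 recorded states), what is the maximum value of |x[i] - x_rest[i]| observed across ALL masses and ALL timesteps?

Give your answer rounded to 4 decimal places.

Answer: 6.0000

Derivation:
Step 0: x=[3.0000 8.0000 17.0000 18.0000] v=[0.0000 0.0000 0.0000 0.0000]
Step 1: x=[3.0000 12.0000 9.0000 22.0000] v=[0.0000 8.0000 -16.0000 8.0000]
Step 2: x=[7.0000 4.0000 17.0000 18.0000] v=[8.0000 -16.0000 16.0000 -8.0000]
Step 3: x=[3.0000 12.0000 13.0000 18.0000] v=[-8.0000 16.0000 -8.0000 0.0000]
Step 4: x=[3.0000 12.0000 13.0000 18.0000] v=[0.0000 0.0000 0.0000 0.0000]
Max displacement = 6.0000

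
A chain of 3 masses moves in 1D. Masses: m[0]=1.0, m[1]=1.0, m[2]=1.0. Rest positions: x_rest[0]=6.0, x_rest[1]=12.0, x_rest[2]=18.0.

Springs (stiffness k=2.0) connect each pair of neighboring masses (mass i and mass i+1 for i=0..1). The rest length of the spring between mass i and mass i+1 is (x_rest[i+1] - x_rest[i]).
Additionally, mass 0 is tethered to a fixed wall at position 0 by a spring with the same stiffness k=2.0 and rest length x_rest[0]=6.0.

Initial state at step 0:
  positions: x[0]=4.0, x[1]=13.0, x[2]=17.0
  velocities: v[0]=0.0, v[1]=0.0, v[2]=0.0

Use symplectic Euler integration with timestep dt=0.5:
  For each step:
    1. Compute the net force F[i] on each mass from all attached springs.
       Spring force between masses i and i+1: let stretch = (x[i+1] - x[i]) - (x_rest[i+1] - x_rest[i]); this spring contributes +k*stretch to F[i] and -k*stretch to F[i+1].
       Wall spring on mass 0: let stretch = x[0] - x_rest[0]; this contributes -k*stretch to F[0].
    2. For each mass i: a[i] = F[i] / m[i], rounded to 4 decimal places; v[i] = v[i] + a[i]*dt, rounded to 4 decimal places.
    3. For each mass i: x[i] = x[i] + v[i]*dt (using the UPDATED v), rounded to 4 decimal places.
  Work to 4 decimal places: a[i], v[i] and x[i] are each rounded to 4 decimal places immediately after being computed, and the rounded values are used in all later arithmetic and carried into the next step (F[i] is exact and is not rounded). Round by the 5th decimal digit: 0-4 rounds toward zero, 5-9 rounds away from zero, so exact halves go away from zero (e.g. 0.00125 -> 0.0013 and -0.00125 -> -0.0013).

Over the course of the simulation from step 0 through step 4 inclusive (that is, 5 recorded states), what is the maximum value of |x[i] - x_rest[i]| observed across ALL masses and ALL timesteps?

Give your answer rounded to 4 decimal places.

Answer: 2.2500

Derivation:
Step 0: x=[4.0000 13.0000 17.0000] v=[0.0000 0.0000 0.0000]
Step 1: x=[6.5000 10.5000 18.0000] v=[5.0000 -5.0000 2.0000]
Step 2: x=[7.7500 9.7500 18.2500] v=[2.5000 -1.5000 0.5000]
Step 3: x=[6.1250 12.2500 17.2500] v=[-3.2500 5.0000 -2.0000]
Step 4: x=[4.5000 14.1875 16.7500] v=[-3.2500 3.8750 -1.0000]
Max displacement = 2.2500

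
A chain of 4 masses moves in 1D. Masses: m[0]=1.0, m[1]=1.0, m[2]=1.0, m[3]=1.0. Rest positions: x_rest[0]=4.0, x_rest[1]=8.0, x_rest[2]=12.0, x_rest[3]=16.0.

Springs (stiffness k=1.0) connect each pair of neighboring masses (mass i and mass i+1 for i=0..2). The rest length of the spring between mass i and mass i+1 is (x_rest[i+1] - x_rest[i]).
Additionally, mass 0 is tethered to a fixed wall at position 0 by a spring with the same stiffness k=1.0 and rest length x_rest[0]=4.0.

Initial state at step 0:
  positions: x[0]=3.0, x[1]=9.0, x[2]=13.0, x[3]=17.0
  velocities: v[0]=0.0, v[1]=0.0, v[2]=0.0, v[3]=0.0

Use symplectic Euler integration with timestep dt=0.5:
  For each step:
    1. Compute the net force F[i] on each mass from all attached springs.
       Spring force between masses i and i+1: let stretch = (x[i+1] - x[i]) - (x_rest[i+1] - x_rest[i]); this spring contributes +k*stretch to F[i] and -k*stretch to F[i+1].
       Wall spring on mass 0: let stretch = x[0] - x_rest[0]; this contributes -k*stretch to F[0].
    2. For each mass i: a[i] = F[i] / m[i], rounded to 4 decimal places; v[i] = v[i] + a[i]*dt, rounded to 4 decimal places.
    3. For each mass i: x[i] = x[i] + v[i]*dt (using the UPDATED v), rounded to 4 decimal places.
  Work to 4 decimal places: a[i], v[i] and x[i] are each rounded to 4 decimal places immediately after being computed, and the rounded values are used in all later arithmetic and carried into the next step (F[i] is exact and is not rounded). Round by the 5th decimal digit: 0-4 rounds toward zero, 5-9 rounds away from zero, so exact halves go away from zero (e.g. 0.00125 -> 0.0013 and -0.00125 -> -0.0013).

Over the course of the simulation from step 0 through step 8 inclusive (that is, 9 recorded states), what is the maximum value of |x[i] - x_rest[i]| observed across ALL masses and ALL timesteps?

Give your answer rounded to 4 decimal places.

Step 0: x=[3.0000 9.0000 13.0000 17.0000] v=[0.0000 0.0000 0.0000 0.0000]
Step 1: x=[3.7500 8.5000 13.0000 17.0000] v=[1.5000 -1.0000 0.0000 0.0000]
Step 2: x=[4.7500 7.9375 12.8750 17.0000] v=[2.0000 -1.1250 -0.2500 0.0000]
Step 3: x=[5.3594 7.8125 12.5469 16.9688] v=[1.2188 -0.2500 -0.6563 -0.0625]
Step 4: x=[5.2422 8.2579 12.1406 16.8321] v=[-0.2344 0.8907 -0.8126 -0.2735]
Step 5: x=[4.5684 8.9200 11.9365 16.5225] v=[-1.3477 1.3242 -0.4082 -0.6193]
Step 6: x=[3.8404 9.2484 12.1248 16.0664] v=[-1.4561 0.6567 0.3766 -0.9123]
Step 7: x=[3.5043 8.9439 12.5794 15.6249] v=[-0.6723 -0.6091 0.9092 -0.8831]
Step 8: x=[3.6520 8.1883 12.8865 15.4220] v=[0.2954 -1.5112 0.6142 -0.4059]
Max displacement = 1.3594

Answer: 1.3594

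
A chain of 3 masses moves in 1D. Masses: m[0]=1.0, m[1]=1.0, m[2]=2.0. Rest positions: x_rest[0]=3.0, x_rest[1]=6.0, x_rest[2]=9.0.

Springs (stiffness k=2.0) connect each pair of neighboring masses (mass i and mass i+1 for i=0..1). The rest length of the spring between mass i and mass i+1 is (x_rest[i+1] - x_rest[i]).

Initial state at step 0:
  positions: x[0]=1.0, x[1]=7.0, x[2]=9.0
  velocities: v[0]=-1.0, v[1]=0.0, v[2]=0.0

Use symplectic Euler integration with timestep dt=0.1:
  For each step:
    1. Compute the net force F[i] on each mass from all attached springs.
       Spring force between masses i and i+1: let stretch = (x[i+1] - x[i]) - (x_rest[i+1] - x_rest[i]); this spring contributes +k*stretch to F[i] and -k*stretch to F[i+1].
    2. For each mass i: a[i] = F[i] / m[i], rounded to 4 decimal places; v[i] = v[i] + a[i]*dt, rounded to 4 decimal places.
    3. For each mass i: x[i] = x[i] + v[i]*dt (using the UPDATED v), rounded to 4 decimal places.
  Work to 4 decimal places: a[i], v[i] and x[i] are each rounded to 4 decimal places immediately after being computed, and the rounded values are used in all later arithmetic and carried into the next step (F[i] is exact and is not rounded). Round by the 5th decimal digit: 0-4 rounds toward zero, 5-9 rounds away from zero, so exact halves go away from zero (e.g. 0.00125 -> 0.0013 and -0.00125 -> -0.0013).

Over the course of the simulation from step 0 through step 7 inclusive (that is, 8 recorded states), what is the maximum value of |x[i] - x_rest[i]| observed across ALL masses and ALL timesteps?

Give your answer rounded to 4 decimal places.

Step 0: x=[1.0000 7.0000 9.0000] v=[-1.0000 0.0000 0.0000]
Step 1: x=[0.9600 6.9200 9.0100] v=[-0.4000 -0.8000 0.1000]
Step 2: x=[0.9792 6.7626 9.0291] v=[0.1920 -1.5740 0.1910]
Step 3: x=[1.0541 6.5349 9.0555] v=[0.7487 -2.2774 0.2644]
Step 4: x=[1.1786 6.2480 9.0867] v=[1.2449 -2.8694 0.3123]
Step 5: x=[1.3445 5.9165 9.1195] v=[1.6588 -3.3155 0.3284]
Step 6: x=[1.5418 5.5576 9.1503] v=[1.9732 -3.5893 0.3081]
Step 7: x=[1.7594 5.1902 9.1752] v=[2.1764 -3.6739 0.2488]
Max displacement = 2.0400

Answer: 2.0400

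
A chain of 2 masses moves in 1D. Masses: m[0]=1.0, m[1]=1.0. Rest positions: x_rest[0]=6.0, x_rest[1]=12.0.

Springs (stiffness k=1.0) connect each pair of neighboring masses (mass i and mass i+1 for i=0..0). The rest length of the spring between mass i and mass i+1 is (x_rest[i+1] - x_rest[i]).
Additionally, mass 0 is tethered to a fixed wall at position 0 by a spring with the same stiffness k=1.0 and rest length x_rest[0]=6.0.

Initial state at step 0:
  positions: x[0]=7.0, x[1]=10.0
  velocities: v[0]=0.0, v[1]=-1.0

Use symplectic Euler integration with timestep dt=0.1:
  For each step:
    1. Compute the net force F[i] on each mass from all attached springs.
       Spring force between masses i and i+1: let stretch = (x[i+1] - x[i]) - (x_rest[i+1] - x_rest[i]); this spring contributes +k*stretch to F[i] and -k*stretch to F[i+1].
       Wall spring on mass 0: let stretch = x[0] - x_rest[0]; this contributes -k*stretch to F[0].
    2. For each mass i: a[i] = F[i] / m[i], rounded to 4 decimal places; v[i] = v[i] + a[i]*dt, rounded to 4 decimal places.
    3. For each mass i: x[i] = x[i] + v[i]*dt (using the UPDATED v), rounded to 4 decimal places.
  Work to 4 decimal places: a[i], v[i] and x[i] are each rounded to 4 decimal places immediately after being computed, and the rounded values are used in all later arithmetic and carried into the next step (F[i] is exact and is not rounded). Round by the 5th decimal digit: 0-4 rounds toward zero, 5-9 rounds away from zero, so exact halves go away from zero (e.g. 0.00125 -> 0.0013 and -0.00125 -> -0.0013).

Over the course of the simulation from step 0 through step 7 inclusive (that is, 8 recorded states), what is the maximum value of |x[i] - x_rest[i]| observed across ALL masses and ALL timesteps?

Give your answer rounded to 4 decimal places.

Answer: 2.1195

Derivation:
Step 0: x=[7.0000 10.0000] v=[0.0000 -1.0000]
Step 1: x=[6.9600 9.9300] v=[-0.4000 -0.7000]
Step 2: x=[6.8801 9.8903] v=[-0.7990 -0.3970]
Step 3: x=[6.7615 9.8805] v=[-1.1860 -0.0980]
Step 4: x=[6.6065 9.8995] v=[-1.5503 0.1901]
Step 5: x=[6.4183 9.9456] v=[-1.8817 0.4608]
Step 6: x=[6.2012 10.0164] v=[-2.1708 0.7081]
Step 7: x=[5.9603 10.1091] v=[-2.4094 0.9266]
Max displacement = 2.1195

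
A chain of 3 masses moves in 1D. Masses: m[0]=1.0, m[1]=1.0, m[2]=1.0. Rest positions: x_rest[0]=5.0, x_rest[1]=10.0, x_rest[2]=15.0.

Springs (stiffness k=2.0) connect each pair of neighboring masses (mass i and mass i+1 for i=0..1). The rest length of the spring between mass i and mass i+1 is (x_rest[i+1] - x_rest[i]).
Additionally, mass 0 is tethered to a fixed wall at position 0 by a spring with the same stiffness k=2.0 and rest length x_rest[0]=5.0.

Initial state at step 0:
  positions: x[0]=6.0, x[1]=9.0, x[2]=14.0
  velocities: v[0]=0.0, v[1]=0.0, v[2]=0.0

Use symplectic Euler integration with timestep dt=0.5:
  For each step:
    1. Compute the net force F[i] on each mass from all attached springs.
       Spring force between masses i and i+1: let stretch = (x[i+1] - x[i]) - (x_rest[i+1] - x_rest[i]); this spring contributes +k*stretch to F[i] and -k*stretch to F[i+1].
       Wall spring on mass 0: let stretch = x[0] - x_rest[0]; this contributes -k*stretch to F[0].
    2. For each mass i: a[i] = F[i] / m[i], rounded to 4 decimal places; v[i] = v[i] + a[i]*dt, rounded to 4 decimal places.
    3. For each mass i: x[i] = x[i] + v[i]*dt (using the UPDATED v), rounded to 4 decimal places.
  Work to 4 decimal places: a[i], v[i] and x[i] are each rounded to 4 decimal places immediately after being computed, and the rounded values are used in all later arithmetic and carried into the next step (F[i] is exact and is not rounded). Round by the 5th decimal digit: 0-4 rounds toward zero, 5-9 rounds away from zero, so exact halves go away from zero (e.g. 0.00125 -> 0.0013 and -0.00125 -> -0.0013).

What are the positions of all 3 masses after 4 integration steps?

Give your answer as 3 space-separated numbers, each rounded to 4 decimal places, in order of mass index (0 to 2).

Step 0: x=[6.0000 9.0000 14.0000] v=[0.0000 0.0000 0.0000]
Step 1: x=[4.5000 10.0000 14.0000] v=[-3.0000 2.0000 0.0000]
Step 2: x=[3.5000 10.2500 14.5000] v=[-2.0000 0.5000 1.0000]
Step 3: x=[4.1250 9.2500 15.3750] v=[1.2500 -2.0000 1.7500]
Step 4: x=[5.2500 8.7500 15.6875] v=[2.2500 -1.0000 0.6250]

Answer: 5.2500 8.7500 15.6875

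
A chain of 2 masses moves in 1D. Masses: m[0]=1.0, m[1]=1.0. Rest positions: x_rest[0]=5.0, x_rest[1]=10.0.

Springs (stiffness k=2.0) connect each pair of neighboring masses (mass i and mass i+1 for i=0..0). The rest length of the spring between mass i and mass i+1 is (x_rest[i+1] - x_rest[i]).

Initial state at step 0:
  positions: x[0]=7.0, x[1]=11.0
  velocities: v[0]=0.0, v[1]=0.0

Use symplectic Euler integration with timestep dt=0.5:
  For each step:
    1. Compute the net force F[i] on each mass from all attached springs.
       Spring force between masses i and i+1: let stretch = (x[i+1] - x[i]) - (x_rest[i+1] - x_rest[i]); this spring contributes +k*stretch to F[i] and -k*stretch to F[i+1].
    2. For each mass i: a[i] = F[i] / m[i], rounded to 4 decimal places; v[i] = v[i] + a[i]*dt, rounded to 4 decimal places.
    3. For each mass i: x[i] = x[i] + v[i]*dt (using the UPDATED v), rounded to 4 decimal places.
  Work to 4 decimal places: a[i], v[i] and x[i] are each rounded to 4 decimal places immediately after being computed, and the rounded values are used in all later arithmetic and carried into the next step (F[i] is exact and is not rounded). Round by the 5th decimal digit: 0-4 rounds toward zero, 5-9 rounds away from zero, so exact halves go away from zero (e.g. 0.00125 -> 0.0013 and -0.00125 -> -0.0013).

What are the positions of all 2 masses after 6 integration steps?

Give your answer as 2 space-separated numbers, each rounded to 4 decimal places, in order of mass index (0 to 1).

Answer: 7.0000 11.0000

Derivation:
Step 0: x=[7.0000 11.0000] v=[0.0000 0.0000]
Step 1: x=[6.5000 11.5000] v=[-1.0000 1.0000]
Step 2: x=[6.0000 12.0000] v=[-1.0000 1.0000]
Step 3: x=[6.0000 12.0000] v=[0.0000 0.0000]
Step 4: x=[6.5000 11.5000] v=[1.0000 -1.0000]
Step 5: x=[7.0000 11.0000] v=[1.0000 -1.0000]
Step 6: x=[7.0000 11.0000] v=[0.0000 0.0000]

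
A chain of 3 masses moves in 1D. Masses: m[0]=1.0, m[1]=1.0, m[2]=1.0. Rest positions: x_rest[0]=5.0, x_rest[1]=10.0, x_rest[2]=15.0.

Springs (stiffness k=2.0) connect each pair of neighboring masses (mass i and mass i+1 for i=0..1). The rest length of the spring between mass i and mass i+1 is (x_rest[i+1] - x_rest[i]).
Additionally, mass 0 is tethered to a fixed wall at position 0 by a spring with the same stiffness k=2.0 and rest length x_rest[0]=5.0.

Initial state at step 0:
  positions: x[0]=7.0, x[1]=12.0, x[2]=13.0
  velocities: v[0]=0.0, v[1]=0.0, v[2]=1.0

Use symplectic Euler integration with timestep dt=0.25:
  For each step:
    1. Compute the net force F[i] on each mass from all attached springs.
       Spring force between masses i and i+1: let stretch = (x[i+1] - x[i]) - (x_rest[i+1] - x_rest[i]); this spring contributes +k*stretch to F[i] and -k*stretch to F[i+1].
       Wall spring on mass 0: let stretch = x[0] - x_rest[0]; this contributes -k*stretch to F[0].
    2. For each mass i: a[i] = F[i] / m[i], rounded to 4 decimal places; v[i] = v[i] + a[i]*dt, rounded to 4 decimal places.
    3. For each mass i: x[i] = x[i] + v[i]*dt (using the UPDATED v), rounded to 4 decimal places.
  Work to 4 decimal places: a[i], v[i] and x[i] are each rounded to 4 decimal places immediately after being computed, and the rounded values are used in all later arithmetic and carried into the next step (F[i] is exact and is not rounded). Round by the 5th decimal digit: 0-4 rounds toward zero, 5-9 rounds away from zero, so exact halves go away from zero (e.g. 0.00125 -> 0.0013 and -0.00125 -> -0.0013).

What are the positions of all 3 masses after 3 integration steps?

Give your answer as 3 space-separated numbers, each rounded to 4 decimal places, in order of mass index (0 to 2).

Step 0: x=[7.0000 12.0000 13.0000] v=[0.0000 0.0000 1.0000]
Step 1: x=[6.7500 11.5000 13.7500] v=[-1.0000 -2.0000 3.0000]
Step 2: x=[6.2500 10.6875 14.8438] v=[-2.0000 -3.2500 4.3750]
Step 3: x=[5.5234 9.8399 16.0430] v=[-2.9063 -3.3906 4.7969]

Answer: 5.5234 9.8399 16.0430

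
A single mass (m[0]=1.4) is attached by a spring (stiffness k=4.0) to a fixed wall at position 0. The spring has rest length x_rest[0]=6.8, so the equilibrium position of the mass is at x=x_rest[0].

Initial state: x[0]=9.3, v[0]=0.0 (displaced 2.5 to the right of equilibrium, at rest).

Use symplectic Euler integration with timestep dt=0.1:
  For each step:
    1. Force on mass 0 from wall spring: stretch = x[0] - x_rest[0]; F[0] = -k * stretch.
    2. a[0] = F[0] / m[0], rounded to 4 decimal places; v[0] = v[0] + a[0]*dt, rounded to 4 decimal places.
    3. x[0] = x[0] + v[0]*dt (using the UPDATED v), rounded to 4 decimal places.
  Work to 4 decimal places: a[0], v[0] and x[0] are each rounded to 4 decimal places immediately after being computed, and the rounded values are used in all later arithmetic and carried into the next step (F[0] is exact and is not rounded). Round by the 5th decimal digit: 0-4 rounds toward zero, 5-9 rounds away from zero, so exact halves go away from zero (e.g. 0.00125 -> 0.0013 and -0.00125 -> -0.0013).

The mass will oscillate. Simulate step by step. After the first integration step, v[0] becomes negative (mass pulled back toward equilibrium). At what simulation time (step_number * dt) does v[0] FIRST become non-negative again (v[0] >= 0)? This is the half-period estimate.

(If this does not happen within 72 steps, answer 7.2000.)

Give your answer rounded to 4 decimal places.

Step 0: x=[9.3000] v=[0.0000]
Step 1: x=[9.2286] v=[-0.7143]
Step 2: x=[9.0878] v=[-1.4082]
Step 3: x=[8.8816] v=[-2.0619]
Step 4: x=[8.6159] v=[-2.6566]
Step 5: x=[8.2984] v=[-3.1754]
Step 6: x=[7.9381] v=[-3.6035]
Step 7: x=[7.5452] v=[-3.9287]
Step 8: x=[7.1310] v=[-4.1416]
Step 9: x=[6.7074] v=[-4.2362]
Step 10: x=[6.2864] v=[-4.2097]
Step 11: x=[5.8801] v=[-4.0630]
Step 12: x=[5.5001] v=[-3.8002]
Step 13: x=[5.1572] v=[-3.4288]
Step 14: x=[4.8613] v=[-2.9594]
Step 15: x=[4.6208] v=[-2.4055]
Step 16: x=[4.4425] v=[-1.7829]
Step 17: x=[4.3316] v=[-1.1093]
Step 18: x=[4.2912] v=[-0.4040]
Step 19: x=[4.3225] v=[0.3128]
First v>=0 after going negative at step 19, time=1.9000

Answer: 1.9000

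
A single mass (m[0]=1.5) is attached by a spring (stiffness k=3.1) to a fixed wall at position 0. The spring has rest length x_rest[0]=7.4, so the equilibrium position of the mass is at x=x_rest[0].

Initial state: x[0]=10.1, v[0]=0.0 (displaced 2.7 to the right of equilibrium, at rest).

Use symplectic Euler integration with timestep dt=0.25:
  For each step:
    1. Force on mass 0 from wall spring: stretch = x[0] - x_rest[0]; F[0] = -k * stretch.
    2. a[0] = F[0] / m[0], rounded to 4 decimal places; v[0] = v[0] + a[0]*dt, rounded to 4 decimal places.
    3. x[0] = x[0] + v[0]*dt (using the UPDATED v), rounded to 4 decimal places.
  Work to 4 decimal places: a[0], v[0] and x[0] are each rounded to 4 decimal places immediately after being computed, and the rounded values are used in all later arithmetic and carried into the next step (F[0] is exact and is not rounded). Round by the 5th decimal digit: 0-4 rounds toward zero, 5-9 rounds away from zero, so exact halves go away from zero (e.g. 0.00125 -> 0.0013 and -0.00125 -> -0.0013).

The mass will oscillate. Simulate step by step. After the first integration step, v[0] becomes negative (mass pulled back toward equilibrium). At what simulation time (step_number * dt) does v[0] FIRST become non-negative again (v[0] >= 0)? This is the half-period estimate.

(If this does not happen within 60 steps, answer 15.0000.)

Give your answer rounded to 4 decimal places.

Step 0: x=[10.1000] v=[0.0000]
Step 1: x=[9.7513] v=[-1.3950]
Step 2: x=[9.0988] v=[-2.6099]
Step 3: x=[8.2269] v=[-3.4876]
Step 4: x=[7.2482] v=[-3.9148]
Step 5: x=[6.2891] v=[-3.8364]
Step 6: x=[5.4735] v=[-3.2624]
Step 7: x=[4.9067] v=[-2.2671]
Step 8: x=[4.6620] v=[-0.9789]
Step 9: x=[4.7709] v=[0.4357]
First v>=0 after going negative at step 9, time=2.2500

Answer: 2.2500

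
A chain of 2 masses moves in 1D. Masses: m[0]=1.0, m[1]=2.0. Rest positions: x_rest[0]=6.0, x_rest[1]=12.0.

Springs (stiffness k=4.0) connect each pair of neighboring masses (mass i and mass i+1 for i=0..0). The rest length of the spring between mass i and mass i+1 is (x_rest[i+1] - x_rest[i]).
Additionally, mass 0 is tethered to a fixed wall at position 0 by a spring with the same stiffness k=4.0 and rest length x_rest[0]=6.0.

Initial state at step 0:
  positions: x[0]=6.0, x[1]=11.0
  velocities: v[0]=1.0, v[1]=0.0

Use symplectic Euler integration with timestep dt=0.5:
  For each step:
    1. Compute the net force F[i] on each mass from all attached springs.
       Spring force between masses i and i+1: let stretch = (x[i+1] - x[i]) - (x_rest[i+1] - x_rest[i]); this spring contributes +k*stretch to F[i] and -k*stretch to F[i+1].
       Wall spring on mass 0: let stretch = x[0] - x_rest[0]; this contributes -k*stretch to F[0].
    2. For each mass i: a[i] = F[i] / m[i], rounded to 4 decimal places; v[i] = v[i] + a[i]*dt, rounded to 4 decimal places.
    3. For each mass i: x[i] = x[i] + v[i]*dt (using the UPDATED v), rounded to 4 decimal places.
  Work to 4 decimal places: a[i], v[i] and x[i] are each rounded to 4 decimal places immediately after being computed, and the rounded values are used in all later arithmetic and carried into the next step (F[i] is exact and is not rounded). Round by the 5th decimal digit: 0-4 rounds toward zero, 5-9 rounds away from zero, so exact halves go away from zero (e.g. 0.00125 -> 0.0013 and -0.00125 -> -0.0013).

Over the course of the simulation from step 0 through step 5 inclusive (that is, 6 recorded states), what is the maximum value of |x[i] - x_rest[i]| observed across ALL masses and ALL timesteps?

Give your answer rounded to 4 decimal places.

Answer: 1.0625

Derivation:
Step 0: x=[6.0000 11.0000] v=[1.0000 0.0000]
Step 1: x=[5.5000 11.5000] v=[-1.0000 1.0000]
Step 2: x=[5.5000 12.0000] v=[0.0000 1.0000]
Step 3: x=[6.5000 12.2500] v=[2.0000 0.5000]
Step 4: x=[6.7500 12.6250] v=[0.5000 0.7500]
Step 5: x=[6.1250 13.0625] v=[-1.2500 0.8750]
Max displacement = 1.0625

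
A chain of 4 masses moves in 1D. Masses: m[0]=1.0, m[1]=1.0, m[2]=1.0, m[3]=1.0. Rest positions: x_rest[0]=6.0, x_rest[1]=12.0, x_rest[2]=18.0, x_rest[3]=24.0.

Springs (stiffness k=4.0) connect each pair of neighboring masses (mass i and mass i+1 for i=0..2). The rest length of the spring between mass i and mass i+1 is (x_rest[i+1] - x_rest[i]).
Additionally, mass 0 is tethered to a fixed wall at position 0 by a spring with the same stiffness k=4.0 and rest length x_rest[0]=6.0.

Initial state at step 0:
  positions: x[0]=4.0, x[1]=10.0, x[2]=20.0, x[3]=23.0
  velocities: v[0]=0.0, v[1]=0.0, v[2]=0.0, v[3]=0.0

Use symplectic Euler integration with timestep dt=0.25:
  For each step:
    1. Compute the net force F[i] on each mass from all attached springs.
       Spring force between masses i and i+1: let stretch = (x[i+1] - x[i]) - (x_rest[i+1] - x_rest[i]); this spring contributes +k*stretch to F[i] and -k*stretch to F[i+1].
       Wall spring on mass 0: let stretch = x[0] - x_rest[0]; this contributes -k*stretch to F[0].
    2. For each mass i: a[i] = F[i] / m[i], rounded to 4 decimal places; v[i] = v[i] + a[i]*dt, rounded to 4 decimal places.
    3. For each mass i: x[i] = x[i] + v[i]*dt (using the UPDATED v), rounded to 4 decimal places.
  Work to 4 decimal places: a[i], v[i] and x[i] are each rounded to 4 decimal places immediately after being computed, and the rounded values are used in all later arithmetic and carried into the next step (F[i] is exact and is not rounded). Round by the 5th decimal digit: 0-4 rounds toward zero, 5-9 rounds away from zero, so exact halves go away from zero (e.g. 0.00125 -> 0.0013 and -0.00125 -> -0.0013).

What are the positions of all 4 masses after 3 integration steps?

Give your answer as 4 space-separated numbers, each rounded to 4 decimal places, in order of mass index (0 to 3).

Answer: 6.7969 12.6719 15.0469 24.8594

Derivation:
Step 0: x=[4.0000 10.0000 20.0000 23.0000] v=[0.0000 0.0000 0.0000 0.0000]
Step 1: x=[4.5000 11.0000 18.2500 23.7500] v=[2.0000 4.0000 -7.0000 3.0000]
Step 2: x=[5.5000 12.1875 16.0625 24.6250] v=[4.0000 4.7500 -8.7500 3.5000]
Step 3: x=[6.7969 12.6719 15.0469 24.8594] v=[5.1875 1.9375 -4.0625 0.9375]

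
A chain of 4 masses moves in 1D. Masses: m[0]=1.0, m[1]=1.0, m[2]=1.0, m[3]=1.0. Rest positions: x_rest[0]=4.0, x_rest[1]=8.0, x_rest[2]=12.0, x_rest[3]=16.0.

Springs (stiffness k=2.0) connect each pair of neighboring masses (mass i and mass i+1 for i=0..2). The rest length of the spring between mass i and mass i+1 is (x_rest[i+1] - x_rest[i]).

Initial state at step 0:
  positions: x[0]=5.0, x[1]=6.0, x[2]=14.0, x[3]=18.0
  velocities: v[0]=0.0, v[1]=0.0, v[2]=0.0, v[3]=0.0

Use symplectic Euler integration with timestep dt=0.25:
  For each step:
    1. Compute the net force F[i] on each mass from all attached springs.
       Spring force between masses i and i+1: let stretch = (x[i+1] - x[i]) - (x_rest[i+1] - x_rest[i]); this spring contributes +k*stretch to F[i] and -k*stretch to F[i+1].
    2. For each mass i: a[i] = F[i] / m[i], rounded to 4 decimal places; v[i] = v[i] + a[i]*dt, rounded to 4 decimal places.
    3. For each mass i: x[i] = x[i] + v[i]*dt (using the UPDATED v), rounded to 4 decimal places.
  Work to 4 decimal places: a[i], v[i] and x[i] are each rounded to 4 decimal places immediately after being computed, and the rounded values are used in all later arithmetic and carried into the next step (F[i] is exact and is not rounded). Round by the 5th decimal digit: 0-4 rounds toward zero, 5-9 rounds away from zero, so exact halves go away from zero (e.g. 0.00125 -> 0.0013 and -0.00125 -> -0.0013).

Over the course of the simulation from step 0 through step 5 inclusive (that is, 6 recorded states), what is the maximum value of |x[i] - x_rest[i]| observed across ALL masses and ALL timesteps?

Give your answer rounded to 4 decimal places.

Step 0: x=[5.0000 6.0000 14.0000 18.0000] v=[0.0000 0.0000 0.0000 0.0000]
Step 1: x=[4.6250 6.8750 13.5000 18.0000] v=[-1.5000 3.5000 -2.0000 0.0000]
Step 2: x=[4.0313 8.2969 12.7344 17.9375] v=[-2.3750 5.6875 -3.0625 -0.2500]
Step 3: x=[3.4708 9.7403 12.0645 17.7246] v=[-2.2422 5.7735 -2.6797 -0.8516]
Step 4: x=[3.1939 10.6905 11.8116 17.3042] v=[-1.1075 3.8009 -1.0118 -1.6817]
Step 5: x=[3.3541 10.8438 12.1051 16.6972] v=[0.6408 0.6132 1.1740 -2.4280]
Max displacement = 2.8438

Answer: 2.8438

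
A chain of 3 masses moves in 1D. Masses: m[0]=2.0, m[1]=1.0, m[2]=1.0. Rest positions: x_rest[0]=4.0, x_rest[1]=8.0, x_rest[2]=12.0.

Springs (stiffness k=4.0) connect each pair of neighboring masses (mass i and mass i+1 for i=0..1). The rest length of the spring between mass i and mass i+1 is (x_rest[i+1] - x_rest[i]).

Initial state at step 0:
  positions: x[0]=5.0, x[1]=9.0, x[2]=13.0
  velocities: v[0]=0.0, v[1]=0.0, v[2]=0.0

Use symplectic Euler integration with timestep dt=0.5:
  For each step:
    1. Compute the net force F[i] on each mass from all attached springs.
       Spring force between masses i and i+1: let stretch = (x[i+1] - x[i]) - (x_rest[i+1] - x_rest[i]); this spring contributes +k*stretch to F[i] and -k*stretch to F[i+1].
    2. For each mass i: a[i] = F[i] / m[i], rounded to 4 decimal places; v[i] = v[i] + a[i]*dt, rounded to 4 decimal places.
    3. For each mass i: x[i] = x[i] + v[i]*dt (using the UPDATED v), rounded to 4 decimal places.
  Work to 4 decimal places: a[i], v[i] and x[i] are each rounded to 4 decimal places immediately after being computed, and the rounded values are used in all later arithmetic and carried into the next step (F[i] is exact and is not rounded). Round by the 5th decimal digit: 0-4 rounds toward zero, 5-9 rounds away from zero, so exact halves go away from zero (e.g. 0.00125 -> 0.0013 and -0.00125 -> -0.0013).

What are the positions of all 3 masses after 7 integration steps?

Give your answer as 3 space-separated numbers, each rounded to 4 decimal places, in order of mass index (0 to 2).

Step 0: x=[5.0000 9.0000 13.0000] v=[0.0000 0.0000 0.0000]
Step 1: x=[5.0000 9.0000 13.0000] v=[0.0000 0.0000 0.0000]
Step 2: x=[5.0000 9.0000 13.0000] v=[0.0000 0.0000 0.0000]
Step 3: x=[5.0000 9.0000 13.0000] v=[0.0000 0.0000 0.0000]
Step 4: x=[5.0000 9.0000 13.0000] v=[0.0000 0.0000 0.0000]
Step 5: x=[5.0000 9.0000 13.0000] v=[0.0000 0.0000 0.0000]
Step 6: x=[5.0000 9.0000 13.0000] v=[0.0000 0.0000 0.0000]
Step 7: x=[5.0000 9.0000 13.0000] v=[0.0000 0.0000 0.0000]

Answer: 5.0000 9.0000 13.0000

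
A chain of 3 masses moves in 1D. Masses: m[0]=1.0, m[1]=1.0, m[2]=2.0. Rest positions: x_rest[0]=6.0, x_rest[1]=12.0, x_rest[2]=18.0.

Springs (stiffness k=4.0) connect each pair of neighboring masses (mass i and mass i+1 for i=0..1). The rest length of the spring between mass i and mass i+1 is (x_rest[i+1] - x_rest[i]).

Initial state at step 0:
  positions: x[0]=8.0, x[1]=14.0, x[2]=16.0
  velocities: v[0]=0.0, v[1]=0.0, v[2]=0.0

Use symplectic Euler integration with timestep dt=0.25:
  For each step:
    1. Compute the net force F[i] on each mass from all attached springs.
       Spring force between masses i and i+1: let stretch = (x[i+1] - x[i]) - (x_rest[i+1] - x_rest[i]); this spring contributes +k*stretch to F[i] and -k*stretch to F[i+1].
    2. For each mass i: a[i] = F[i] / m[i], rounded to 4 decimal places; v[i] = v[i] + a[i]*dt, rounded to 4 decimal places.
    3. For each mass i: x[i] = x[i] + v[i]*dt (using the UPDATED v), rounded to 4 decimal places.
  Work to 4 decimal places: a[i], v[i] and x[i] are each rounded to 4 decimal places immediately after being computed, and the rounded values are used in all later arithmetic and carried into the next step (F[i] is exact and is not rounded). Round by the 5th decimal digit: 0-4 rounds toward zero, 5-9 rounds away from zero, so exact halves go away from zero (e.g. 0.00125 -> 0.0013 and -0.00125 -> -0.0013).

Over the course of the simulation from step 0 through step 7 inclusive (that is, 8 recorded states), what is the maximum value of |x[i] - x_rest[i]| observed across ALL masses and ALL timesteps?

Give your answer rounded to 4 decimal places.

Answer: 3.5119

Derivation:
Step 0: x=[8.0000 14.0000 16.0000] v=[0.0000 0.0000 0.0000]
Step 1: x=[8.0000 13.0000 16.5000] v=[0.0000 -4.0000 2.0000]
Step 2: x=[7.7500 11.6250 17.3125] v=[-1.0000 -5.5000 3.2500]
Step 3: x=[6.9688 10.7031 18.1641] v=[-3.1250 -3.6875 3.4063]
Step 4: x=[5.6211 10.7129 18.8331] v=[-5.3907 0.0392 2.6758]
Step 5: x=[4.0464 11.4798 19.2370] v=[-6.2989 3.0676 1.6157]
Step 6: x=[2.8300 12.3277 19.4213] v=[-4.8655 3.3914 0.7371]
Step 7: x=[2.4881 12.5745 19.4689] v=[-1.3678 0.9873 0.1903]
Max displacement = 3.5119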